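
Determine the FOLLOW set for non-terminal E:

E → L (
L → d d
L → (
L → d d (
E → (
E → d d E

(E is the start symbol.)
To compute FOLLOW(E), find every occurrence of E on a right-hand side N → α E β: add FIRST(β) \ {ε}, and if β is empty or nullable also add FOLLOW(N). Iterate to a fixed point.

E is the start symbol, so $ ∈ FOLLOW(E).
In E → d d E: E is at the end; this adds FOLLOW(E) to itself — nothing new

Taking the union: FOLLOW(E) = { $ }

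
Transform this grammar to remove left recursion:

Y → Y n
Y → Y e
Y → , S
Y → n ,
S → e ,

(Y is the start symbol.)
Y is directly left-recursive. The standard transformation for
  A → A α₁ | ... | A α_m | β₁ | ... | β_n
is
  A  → β₁ A' | ... | β_n A'
  A' → α₁ A' | ... | α_m A' | ε

Y → , S becomes Y → , S Y'
Y → n , becomes Y → n , Y'
Y → Y n becomes Y' → n Y'
Y → Y e becomes Y' → e Y'
Add Y' → ε

Productions for other non-terminals are unchanged:
  S → e ,

Resulting grammar:
Y → , S Y'
Y → n , Y'
Y' → n Y'
Y' → e Y'
Y' → ε
S → e ,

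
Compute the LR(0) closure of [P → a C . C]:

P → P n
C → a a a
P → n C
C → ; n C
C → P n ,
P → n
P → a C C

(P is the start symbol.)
{ [C → . ; n C], [C → . P n ,], [C → . a a a], [P → . P n], [P → . a C C], [P → . n C], [P → . n], [P → a C . C] }

To compute CLOSURE, for each item [A → α.Bβ] where B is a non-terminal, add [B → .γ] for all productions B → γ; repeat for the newly added items until nothing changes.

Start with: [P → a C . C]
  [P → a C . C] has the dot before C: add [C → . a a a], [C → . ; n C], [C → . P n ,]
  [C → . P n ,] has the dot before P: add [P → . P n], [P → . n C], [P → . n], [P → . a C C]
No further items can be added.

CLOSURE = { [C → . ; n C], [C → . P n ,], [C → . a a a], [P → . P n], [P → . a C C], [P → . n C], [P → . n], [P → a C . C] }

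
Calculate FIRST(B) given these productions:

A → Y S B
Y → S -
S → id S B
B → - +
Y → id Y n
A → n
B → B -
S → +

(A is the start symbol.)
To compute FIRST(B), examine every production with B on the left-hand side, reading each right-hand side left to right until a non-nullable symbol is reached.

From B → - +:
  - '-' is a terminal: add '-' and stop
From B → B -:
  - B is the symbol being defined: contributes nothing new
    B is not nullable, so stop

Collecting: FIRST(B) = { '-' }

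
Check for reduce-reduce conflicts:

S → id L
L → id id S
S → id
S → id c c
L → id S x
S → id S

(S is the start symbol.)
Yes — I9: [L → id id S .] vs [S → id S .]

A reduce-reduce conflict occurs when an LR(0) state has two complete items [A → α .] and [B → β .] — both call for a reduction, and with no lookahead the parser cannot choose between them.

Augment with S' → S and build the canonical LR(0) collection (I0 = CLOSURE({[S' → . S]}), then GOTO on every symbol after a dot until no new states appear). It has 12 states:
  I0: { [S → . id L], [S → . id S], [S → . id c c], [S → . id], [S' → . S] }  — shift
  I1: { [S' → S .] }  — accept
  I2: { [L → . id S x], [L → . id id S], [S → . id L], [S → . id S], [S → . id c c], [S → . id], [S → id . L], [S → id . S], [S → id . c c], [S → id .] }  — shift, reduce
  I3: { [S → id L .] }  — reduce
  I4: { [S → id S .] }  — reduce
  I5: { [S → id c . c] }  — shift
  I6: { [L → . id S x], [L → . id id S], [L → id . S x], [L → id . id S], [S → . id L], [S → . id S], [S → . id c c], [S → . id], [S → id . L], [S → id . S], [S → id . c c], [S → id .] }  — shift, reduce
  I7: { [L → id S . x], [S → id S .] }  — shift, reduce
  I8: { [L → . id S x], [L → . id id S], [L → id . S x], [L → id . id S], [L → id id . S], [S → . id L], [S → . id S], [S → . id c c], [S → . id], [S → id . L], [S → id . S], [S → id . c c], [S → id .] }  — shift, reduce
  I9: { [L → id S . x], [L → id id S .], [S → id S .] }  — shift, 2 reduces
  I10: { [L → id S x .] }  — reduce
  I11: { [S → id c c .] }  — reduce

I9 contains complete items [L → id id S .], [S → id S .] — reduce-reduce conflict.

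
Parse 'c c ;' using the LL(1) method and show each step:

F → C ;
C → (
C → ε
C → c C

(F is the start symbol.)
Stack is shown with the top on the left.

Stack    Input    Action
------------------------
F $      c c ; $  output F → C ;
C ; $    c c ; $  output C → c C
c C ; $  c c ; $  match 'c'
C ; $    c ; $    output C → c C
c C ; $  c ; $    match 'c'
C ; $    ; $      output C → ε
; $      ; $      match ';'
$        $        accept

The string is accepted.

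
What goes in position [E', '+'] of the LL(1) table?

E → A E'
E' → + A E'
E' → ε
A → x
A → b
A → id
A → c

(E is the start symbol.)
E' → + A E'

To find M[E', '+'], we find productions for E' where '+' is in the predict set (PREDICT(N → α) = (FIRST(α) \ {ε}) ∪ (FOLLOW(N) if α ⇒* ε)).

Relevant sets:
  FOLLOW(E') = { $ }

E' → + A E': PREDICT = { '+' }
  '+' is in predict set, so this production goes in M[E', '+']
E' → ε: PREDICT = { $ }

M[E', '+'] = E' → + A E'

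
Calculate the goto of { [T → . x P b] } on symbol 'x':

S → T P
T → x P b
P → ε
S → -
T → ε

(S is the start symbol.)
GOTO(I, 'x') = CLOSURE({ [A → αX.β] : [A → α.Xβ] ∈ I, X = 'x' })

Items with dot before 'x', with the dot advanced:
  [T → . x P b] → [T → x . P b]
Closure of the advanced items:
  [T → x . P b] has the dot before P: add [P → .]

GOTO = { [P → .], [T → x . P b] }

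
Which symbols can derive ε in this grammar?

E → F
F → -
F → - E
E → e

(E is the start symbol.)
A non-terminal is nullable if it can derive ε (the empty string): either it has an ε-production, or it has a production whose right-hand side consists entirely of nullable non-terminals.

There are no ε-productions, so no non-terminal can derive ε.
No non-terminals are nullable.

Answer: None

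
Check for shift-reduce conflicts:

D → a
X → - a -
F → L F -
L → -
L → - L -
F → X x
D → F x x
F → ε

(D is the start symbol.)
Augment with D' → D and build the canonical LR(0) collection (I0 = CLOSURE({[D' → . D]}), then GOTO on every symbol after a dot until no new states appear). It has 17 states:
  I0: { [D → . F x x], [D → . a], [D' → . D], [F → . L F -], [F → . X x], [F → .], [L → . - L -], [L → . -], [X → . - a -] }  — shift, reduce
  I1: { [L → - . L -], [L → - .], [L → . - L -], [L → . -], [X → - . a -] }  — shift, reduce
  I2: { [D' → D .] }  — accept
  I3: { [D → F . x x] }  — shift
  I4: { [F → . L F -], [F → . X x], [F → .], [F → L . F -], [L → . - L -], [L → . -], [X → . - a -] }  — shift, reduce
  I5: { [F → X . x] }  — shift
  I6: { [D → a .] }  — reduce
  I7: { [F → X x .] }  — reduce
  I8: { [F → L F . -] }  — shift
  I9: { [F → L F - .] }  — reduce
  I10: { [D → F x . x] }  — shift
  I11: { [D → F x x .] }  — reduce
  I12: { [L → - . L -], [L → - .], [L → . - L -], [L → . -] }  — shift, reduce
  I13: { [L → - L . -] }  — shift
  I14: { [X → - a . -] }  — shift
  I15: { [X → - a - .] }  — reduce
  I16: { [L → - L - .] }  — reduce

I0 contains reduce item [F → .] and shift items [D → . a], [L → . -], [L → . - L -], [X → . - a -] — shift-reduce conflict.
I1 contains reduce item [L → - .] and shift items [L → . -], [L → . - L -], [X → - . a -] — shift-reduce conflict.
I4 contains reduce item [F → .] and shift items [L → . -], [L → . - L -], [X → . - a -] — shift-reduce conflict.
I12 contains reduce item [L → - .] and shift items [L → . -], [L → . - L -] — shift-reduce conflict.

Answer: Yes — I0: [F → .] vs [D → . a]; I1: [L → - .] vs [L → . -]; I4: [F → .] vs [L → . -]; I12: [L → - .] vs [L → . -]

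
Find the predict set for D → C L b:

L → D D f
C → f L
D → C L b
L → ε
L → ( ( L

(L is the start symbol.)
{ 'f' }

PREDICT(D → C L b) = (FIRST(RHS) \ {ε}) ∪ (FOLLOW(D) if ε ∈ FIRST(RHS), i.e. RHS ⇒* ε)
FIRST(C) = { 'f' }
FIRST(C L b) = { 'f' }
ε ∉ FIRST(C L b), so FOLLOW(D) is not added.
PREDICT(D → C L b) = { 'f' }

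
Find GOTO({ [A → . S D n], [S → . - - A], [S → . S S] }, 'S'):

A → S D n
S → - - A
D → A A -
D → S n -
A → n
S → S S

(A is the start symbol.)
{ [A → . S D n], [A → . n], [A → S . D n], [D → . A A -], [D → . S n -], [S → . - - A], [S → . S S], [S → S . S] }

GOTO(I, 'S') = CLOSURE({ [A → αX.β] : [A → α.Xβ] ∈ I, X = 'S' })

Items with dot before 'S', with the dot advanced:
  [A → . S D n] → [A → S . D n]
  [S → . S S] → [S → S . S]
Closure of the advanced items:
  [A → S . D n] has the dot before D: add [D → . A A -], [D → . S n -]
  [S → S . S] has the dot before S: add [S → . - - A], [S → . S S]
  [D → . A A -] has the dot before A: add [A → . S D n], [A → . n]

GOTO = { [A → . S D n], [A → . n], [A → S . D n], [D → . A A -], [D → . S n -], [S → . - - A], [S → . S S], [S → S . S] }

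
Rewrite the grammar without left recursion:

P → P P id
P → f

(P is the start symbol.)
P → f P'
P' → P id P'
P' → ε

P is directly left-recursive. The standard transformation for
  A → A α₁ | ... | A α_m | β₁ | ... | β_n
is
  A  → β₁ A' | ... | β_n A'
  A' → α₁ A' | ... | α_m A' | ε

P → f becomes P → f P'
P → P P id becomes P' → P id P'
Add P' → ε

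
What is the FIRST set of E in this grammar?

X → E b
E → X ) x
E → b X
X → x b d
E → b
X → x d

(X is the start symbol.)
FIRST sets of the other non-terminals involved (by the same procedure, iterated to a fixed point):
  FIRST(X) = { 'b', 'x' }

From E → X ) x:
  - X is a non-terminal: add FIRST(X) \ {ε} = { 'b', 'x' }
    X is not nullable, so stop
From E → b X:
  - b is a terminal: add 'b' and stop
From E → b:
  - b is a terminal: add 'b' and stop

Collecting: FIRST(E) = { 'b', 'x' }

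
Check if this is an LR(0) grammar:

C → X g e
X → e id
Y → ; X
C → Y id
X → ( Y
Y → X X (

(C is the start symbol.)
Yes, the grammar is LR(0)

A grammar is LR(0) if no state in the canonical LR(0) collection has:
  - both a shift item (dot before a terminal) and a complete item (shift-reduce conflict), or
  - two or more complete items (reduce-reduce conflict; the accept item [C' → C .] counts as a complete item here).

Augment with C' → C and build the canonical LR(0) collection (I0 = CLOSURE({[C' → . C]}), then GOTO on every symbol after a dot until no new states appear). It has 16 states:
  I0: { [C → . X g e], [C → . Y id], [C' → . C], [X → . ( Y], [X → . e id], [Y → . ; X], [Y → . X X (] }  — shift
  I1: { [X → ( . Y], [X → . ( Y], [X → . e id], [Y → . ; X], [Y → . X X (] }  — shift
  I2: { [X → . ( Y], [X → . e id], [Y → ; . X] }  — shift
  I3: { [C' → C .] }  — accept
  I4: { [C → X . g e], [X → . ( Y], [X → . e id], [Y → X . X (] }  — shift
  I5: { [C → Y . id] }  — shift
  I6: { [X → e . id] }  — shift
  I7: { [X → e id .] }  — reduce
  I8: { [C → Y id .] }  — reduce
  I9: { [Y → X X . (] }  — shift
  I10: { [C → X g . e] }  — shift
  I11: { [C → X g e .] }  — reduce
  I12: { [Y → X X ( .] }  — reduce
  I13: { [Y → ; X .] }  — reduce
  I14: { [X → . ( Y], [X → . e id], [Y → X . X (] }  — shift
  I15: { [X → ( Y .] }  — reduce

Every state is either a pure shift/goto state or contains exactly one complete item and nothing to shift — no conflicts. The grammar is LR(0).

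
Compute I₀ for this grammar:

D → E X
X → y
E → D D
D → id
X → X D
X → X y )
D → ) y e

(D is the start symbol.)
{ [D → . ) y e], [D → . E X], [D → . id], [D' → . D], [E → . D D] }

First, augment the grammar with D' → D
I₀ = CLOSURE({ [D' → . D] }):
  [D' → . D] has the dot before D: add [D → . E X], [D → . id], [D → . ) y e]
  [D → . E X] has the dot before E: add [E → . D D]
No further items can be added.

I₀ = { [D → . ) y e], [D → . E X], [D → . id], [D' → . D], [E → . D D] }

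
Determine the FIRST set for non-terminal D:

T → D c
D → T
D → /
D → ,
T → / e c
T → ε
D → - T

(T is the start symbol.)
{ ',', '-', '/', 'c', ε }

To compute FIRST(D), examine every production with D on the left-hand side, reading each right-hand side left to right until a non-nullable symbol is reached.

FIRST sets of the other non-terminals involved (by the same procedure, iterated to a fixed point):
  FIRST(T) = { ',', '-', '/', 'c', ε }

From D → T:
  - T is a non-terminal: add FIRST(T) \ {ε} = { ',', '-', '/', 'c' }
    T is nullable and nothing follows, so the whole right-hand side can vanish: ε ∈ FIRST(D)
From D → /:
  - '/' is a terminal: add '/' and stop
From D → ,:
  - ',' is a terminal: add ',' and stop
From D → - T:
  - '-' is a terminal: add '-' and stop

Collecting: FIRST(D) = { ',', '-', '/', 'c', ε }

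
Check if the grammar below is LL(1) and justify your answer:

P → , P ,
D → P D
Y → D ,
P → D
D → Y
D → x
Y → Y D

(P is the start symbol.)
No. Predict set conflict for P: { ',' }

A grammar is LL(1) if for each non-terminal N with multiple productions, the predict sets of those productions are pairwise disjoint, where PREDICT(N → α) = (FIRST(α) \ {ε}) ∪ (FOLLOW(N) if α ⇒* ε).

Relevant sets:
  FIRST(D) = { ',', 'x' }
  FIRST(P) = { ',', 'x' }
  FIRST(Y) = { ',', 'x' }

For P:
  PREDICT(P → ',' P ',') = { ',' }
  PREDICT(P → D) = { ',', 'x' }
For D:
  PREDICT(D → P D) = { ',', 'x' }
  PREDICT(D → Y) = { ',', 'x' }
  PREDICT(D → x) = { 'x' }
For Y:
  PREDICT(Y → D ',') = { ',', 'x' }
  PREDICT(Y → Y D) = { ',', 'x' }

Conflict found: Predict set conflict for P: { ',' }
The grammar is NOT LL(1).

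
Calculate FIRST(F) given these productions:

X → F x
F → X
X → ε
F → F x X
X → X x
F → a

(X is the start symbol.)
To compute FIRST(F), examine every production with F on the left-hand side, reading each right-hand side left to right until a non-nullable symbol is reached.

FIRST sets of the other non-terminals involved (by the same procedure, iterated to a fixed point):
  FIRST(X) = { 'a', 'x', ε }

From F → X:
  - X is a non-terminal: add FIRST(X) \ {ε} = { 'a', 'x' }
    X is nullable and nothing follows, so the whole right-hand side can vanish: ε ∈ FIRST(F)
From F → F x X:
  - F is the symbol being defined: contributes nothing new
    F is nullable, so continue to the next symbol
  - x is a terminal: add 'x' and stop
From F → a:
  - a is a terminal: add 'a' and stop

Collecting: FIRST(F) = { 'a', 'x', ε }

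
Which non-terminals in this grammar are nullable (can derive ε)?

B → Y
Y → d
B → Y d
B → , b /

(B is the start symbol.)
None

A non-terminal is nullable if it can derive ε (the empty string): either it has an ε-production, or it has a production whose right-hand side consists entirely of nullable non-terminals.

There are no ε-productions, so no non-terminal can derive ε.
No non-terminals are nullable.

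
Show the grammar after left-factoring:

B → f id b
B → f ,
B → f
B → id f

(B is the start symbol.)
B → f B'
B' → id b
B' → ,
B' → ε
B → id f

Left-factoring transforms A → αβ₁ | αβ₂ into A → αA' and A' → β₁ | β₂
(α is the longest common prefix among the alternatives). Repeat until
no nonterminal has two alternatives with a common prefix.

Round 1: B has alternatives sharing prefix 'f'. Introduce B': B → f B'
  Add: B' → id b
  Add: B' → ,
  Add: B' → ε

No remaining common prefixes — done.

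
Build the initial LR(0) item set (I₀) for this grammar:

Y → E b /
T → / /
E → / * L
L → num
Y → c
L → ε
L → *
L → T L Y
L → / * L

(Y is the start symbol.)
{ [E → . / * L], [Y → . E b /], [Y → . c], [Y' → . Y] }

First, augment the grammar with Y' → Y
I₀ = CLOSURE({ [Y' → . Y] }):
  [Y' → . Y] has the dot before Y: add [Y → . E b /], [Y → . c]
  [Y → . E b /] has the dot before E: add [E → . / * L]
No further items can be added.

I₀ = { [E → . / * L], [Y → . E b /], [Y → . c], [Y' → . Y] }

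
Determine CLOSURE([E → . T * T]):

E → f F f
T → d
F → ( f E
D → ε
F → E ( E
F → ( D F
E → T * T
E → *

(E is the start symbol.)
{ [E → . T * T], [T → . d] }

Start with: [E → . T * T]
  [E → . T * T] has the dot before T: add [T → . d]
No further items can be added.

CLOSURE = { [E → . T * T], [T → . d] }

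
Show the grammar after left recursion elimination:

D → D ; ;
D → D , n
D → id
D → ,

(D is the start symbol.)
D is directly left-recursive. The standard transformation for
  A → A α₁ | ... | A α_m | β₁ | ... | β_n
is
  A  → β₁ A' | ... | β_n A'
  A' → α₁ A' | ... | α_m A' | ε

D → id becomes D → id D'
D → , becomes D → , D'
D → D ; ; becomes D' → ; ; D'
D → D , n becomes D' → , n D'
Add D' → ε

Resulting grammar:
D → id D'
D → , D'
D' → ; ; D'
D' → , n D'
D' → ε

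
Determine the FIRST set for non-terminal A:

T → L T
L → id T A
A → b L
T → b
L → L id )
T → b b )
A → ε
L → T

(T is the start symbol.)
To compute FIRST(A), examine every production with A on the left-hand side, reading each right-hand side left to right until a non-nullable symbol is reached.

From A → b L:
  - b is a terminal: add 'b' and stop
From A → ε:
  - ε-production, so ε ∈ FIRST(A)

Collecting: FIRST(A) = { 'b', ε }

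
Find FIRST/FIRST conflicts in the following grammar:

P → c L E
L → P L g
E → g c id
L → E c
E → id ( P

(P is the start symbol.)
No FIRST/FIRST conflicts.

A FIRST/FIRST conflict occurs when two productions N → α and N → β for the same non-terminal have FIRST(α) ∩ FIRST(β) ≠ ∅ (with ε ∈ FIRST of a nullable right-hand side, so two nullable alternatives also conflict).

FIRST sets of the non-terminals at (or reachable through a nullable prefix from) the front of some alternative:
  FIRST(P) = { 'c' }
  FIRST(E) = { 'g', 'id' }

Productions for L:
  L → P L g: FIRST = { 'c' }
  L → E c: FIRST = { 'g', 'id' }
Productions for E:
  E → g c id: FIRST = { 'g' }
  E → id ( P: FIRST = { 'id' }
P has only one production, so no FIRST/FIRST conflict is possible there.

All alternatives of each non-terminal have pairwise disjoint FIRST sets.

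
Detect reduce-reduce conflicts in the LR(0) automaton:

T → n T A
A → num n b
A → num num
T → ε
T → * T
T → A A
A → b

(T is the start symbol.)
No reduce-reduce conflicts

Augment with T' → T and build the canonical LR(0) collection (I0 = CLOSURE({[T' → . T]}), then GOTO on every symbol after a dot until no new states appear). It has 14 states:
  I0: { [A → . b], [A → . num n b], [A → . num num], [T → . * T], [T → . A A], [T → . n T A], [T → .], [T' → . T] }  — shift, reduce
  I1: { [A → . b], [A → . num n b], [A → . num num], [T → * . T], [T → . * T], [T → . A A], [T → . n T A], [T → .] }  — shift, reduce
  I2: { [A → . b], [A → . num n b], [A → . num num], [T → A . A] }  — shift
  I3: { [T' → T .] }  — accept
  I4: { [A → b .] }  — reduce
  I5: { [A → . b], [A → . num n b], [A → . num num], [T → . * T], [T → . A A], [T → . n T A], [T → .], [T → n . T A] }  — shift, reduce
  I6: { [A → num . n b], [A → num . num] }  — shift
  I7: { [A → num n . b] }  — shift
  I8: { [A → num num .] }  — reduce
  I9: { [A → num n b .] }  — reduce
  I10: { [A → . b], [A → . num n b], [A → . num num], [T → n T . A] }  — shift
  I11: { [T → n T A .] }  — reduce
  I12: { [T → A A .] }  — reduce
  I13: { [T → * T .] }  — reduce

No state contains more than one complete item.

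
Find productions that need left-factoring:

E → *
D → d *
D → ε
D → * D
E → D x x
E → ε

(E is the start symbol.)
Left-factoring is needed when two productions for the same non-terminal
share a common prefix on the right-hand side.

Productions for E:
  E → *
  E → D x x
  E → ε
Productions for D:
  D → d *
  D → ε
  D → * D

No common prefixes found.

Answer: No, left-factoring is not needed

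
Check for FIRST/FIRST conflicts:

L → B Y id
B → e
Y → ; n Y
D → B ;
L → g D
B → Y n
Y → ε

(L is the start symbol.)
No FIRST/FIRST conflicts.

A FIRST/FIRST conflict occurs when two productions N → α and N → β for the same non-terminal have FIRST(α) ∩ FIRST(β) ≠ ∅ (with ε ∈ FIRST of a nullable right-hand side, so two nullable alternatives also conflict).

FIRST sets of the non-terminals at (or reachable through a nullable prefix from) the front of some alternative:
  FIRST(B) = { ';', 'e', 'n' }
  FIRST(Y) = { ';', ε }

Productions for L:
  L → B Y id: FIRST = { ';', 'e', 'n' }
  L → g D: FIRST = { 'g' }
Productions for B:
  B → e: FIRST = { 'e' }
  B → Y n: FIRST = { ';', 'n' }
Productions for Y:
  Y → ; n Y: FIRST = { ';' }
  Y → ε: FIRST = { ε }
D has only one production, so no FIRST/FIRST conflict is possible there.

All alternatives of each non-terminal have pairwise disjoint FIRST sets.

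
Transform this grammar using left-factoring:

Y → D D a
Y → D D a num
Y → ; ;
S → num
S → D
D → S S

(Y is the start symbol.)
Left-factoring transforms A → αβ₁ | αβ₂ into A → αA' and A' → β₁ | β₂
(α is the longest common prefix among the alternatives). Repeat until
no nonterminal has two alternatives with a common prefix.

Round 1: Y has alternatives sharing prefix 'D D a'. Introduce Y': Y → D D a Y'
  Add: Y' → ε
  Add: Y' → num

No remaining common prefixes — done.

Resulting grammar:
Y → D D a Y'
Y' → ε
Y' → num
Y → ; ;
S → num
S → D
D → S S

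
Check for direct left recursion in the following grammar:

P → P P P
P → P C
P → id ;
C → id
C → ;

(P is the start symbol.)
P → P P P: LEFT RECURSIVE (starts with P)
P → P C: LEFT RECURSIVE (starts with P)
P → id ;: starts with id
C → id: starts with id
C → ;: starts with ';'

The grammar has direct left recursion on: P.

Answer: Yes, P is left-recursive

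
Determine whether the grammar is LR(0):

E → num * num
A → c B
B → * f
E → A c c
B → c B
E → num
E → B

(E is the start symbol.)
No. Shift-reduce conflict between [E → num .] and [E → num . * num]

Augment with E' → E and build the canonical LR(0) collection (I0 = CLOSURE({[E' → . E]}), then GOTO on every symbol after a dot until no new states appear). It has 15 states:
  I0: { [A → . c B], [B → . * f], [B → . c B], [E → . A c c], [E → . B], [E → . num * num], [E → . num], [E' → . E] }  — shift
  I1: { [B → * . f] }  — shift
  I2: { [E → A . c c] }  — shift
  I3: { [E → B .] }  — reduce
  I4: { [E' → E .] }  — accept
  I5: { [A → c . B], [B → . * f], [B → . c B], [B → c . B] }  — shift
  I6: { [E → num . * num], [E → num .] }  — shift, reduce
  I7: { [E → num * . num] }  — shift
  I8: { [E → num * num .] }  — reduce
  I9: { [A → c B .], [B → c B .] }  — 2 reduces
  I10: { [B → . * f], [B → . c B], [B → c . B] }  — shift
  I11: { [B → c B .] }  — reduce
  I12: { [E → A c . c] }  — shift
  I13: { [E → A c c .] }  — reduce
  I14: { [B → * f .] }  — reduce

Conflict in state I6:
  Shift-reduce conflict between [E → num .] and [E → num . * num]
So the grammar is NOT LR(0).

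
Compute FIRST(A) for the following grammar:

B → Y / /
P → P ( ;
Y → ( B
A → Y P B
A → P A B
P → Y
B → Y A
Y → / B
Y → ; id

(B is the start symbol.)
{ '(', '/', ';' }

FIRST sets of the other non-terminals involved (by the same procedure, iterated to a fixed point):
  FIRST(Y) = { '(', '/', ';' }
  FIRST(P) = { '(', '/', ';' }

From A → Y P B:
  - Y is a non-terminal: add FIRST(Y) \ {ε} = { '(', '/', ';' }
    Y is not nullable, so stop
From A → P A B:
  - P is a non-terminal: add FIRST(P) \ {ε} = { '(', '/', ';' }
    P is not nullable, so stop

Collecting: FIRST(A) = { '(', '/', ';' }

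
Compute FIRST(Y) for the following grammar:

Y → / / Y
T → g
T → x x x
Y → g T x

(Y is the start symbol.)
{ '/', 'g' }

To compute FIRST(Y), examine every production with Y on the left-hand side, reading each right-hand side left to right until a non-nullable symbol is reached.

From Y → / / Y:
  - '/' is a terminal: add '/' and stop
From Y → g T x:
  - g is a terminal: add 'g' and stop

Collecting: FIRST(Y) = { '/', 'g' }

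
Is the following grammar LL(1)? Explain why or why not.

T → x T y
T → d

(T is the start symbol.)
Yes, the grammar is LL(1).

A grammar is LL(1) if for each non-terminal N with multiple productions, the predict sets of those productions are pairwise disjoint, where PREDICT(N → α) = (FIRST(α) \ {ε}) ∪ (FOLLOW(N) if α ⇒* ε).

For T:
  PREDICT(T → x T y) = { 'x' }
  PREDICT(T → d) = { 'd' }

All predict sets are disjoint. The grammar IS LL(1).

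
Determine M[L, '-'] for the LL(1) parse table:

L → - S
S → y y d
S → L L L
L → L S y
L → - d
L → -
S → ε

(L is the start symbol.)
L → - S, L → L S y, L → - d, L → -

To find M[L, '-'], we find productions for L where '-' is in the predict set (PREDICT(N → α) = (FIRST(α) \ {ε}) ∪ (FOLLOW(N) if α ⇒* ε)).

Relevant sets:
  FIRST(L) = { '-' }

L → - S: PREDICT = { '-' }
  '-' is in predict set, so this production goes in M[L, '-']
L → L S y: PREDICT = { '-' }
  '-' is in predict set, so this production goes in M[L, '-']
L → - d: PREDICT = { '-' }
  '-' is in predict set, so this production goes in M[L, '-']
L → -: PREDICT = { '-' }
  '-' is in predict set, so this production goes in M[L, '-']

M[L, '-'] = L → - S, L → L S y, L → - d, L → -  (a multiply-defined cell — the grammar is not LL(1))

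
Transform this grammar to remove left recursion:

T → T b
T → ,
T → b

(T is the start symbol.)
T is directly left-recursive. The standard transformation for
  A → A α₁ | ... | A α_m | β₁ | ... | β_n
is
  A  → β₁ A' | ... | β_n A'
  A' → α₁ A' | ... | α_m A' | ε

T → , becomes T → , T'
T → b becomes T → b T'
T → T b becomes T' → b T'
Add T' → ε

Resulting grammar:
T → , T'
T → b T'
T' → b T'
T' → ε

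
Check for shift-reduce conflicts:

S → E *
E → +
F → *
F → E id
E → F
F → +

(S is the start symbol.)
A shift-reduce conflict occurs when an LR(0) state has both:
  - a complete (reduce) item [A → α .] (dot at the end), and
  - a shift item [B → β . c γ] (dot before a terminal).

Augment with S' → S and build the canonical LR(0) collection (I0 = CLOSURE({[S' → . S]}), then GOTO on every symbol after a dot until no new states appear). It has 8 states:
  I0: { [E → . +], [E → . F], [F → . *], [F → . +], [F → . E id], [S → . E *], [S' → . S] }  — shift
  I1: { [F → * .] }  — reduce
  I2: { [E → + .], [F → + .] }  — 2 reduces
  I3: { [F → E . id], [S → E . *] }  — shift
  I4: { [E → F .] }  — reduce
  I5: { [S' → S .] }  — accept
  I6: { [S → E * .] }  — reduce
  I7: { [F → E id .] }  — reduce

No state contains both a complete item and a shift item.

Answer: No shift-reduce conflicts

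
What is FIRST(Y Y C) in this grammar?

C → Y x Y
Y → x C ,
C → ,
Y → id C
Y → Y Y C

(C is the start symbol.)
{ 'id', 'x' }

FIRST sets of the non-terminals involved (from the grammar, by fixed-point iteration):
  FIRST(Y) = { 'id', 'x' }

To compute FIRST(Y Y C), process the symbols left to right:
Symbol Y is a non-terminal. Add FIRST(Y) \ {ε} = { 'id', 'x' }
Y is not nullable (ε ∉ FIRST(Y)), so stop here.
FIRST(Y Y C) = { 'id', 'x' }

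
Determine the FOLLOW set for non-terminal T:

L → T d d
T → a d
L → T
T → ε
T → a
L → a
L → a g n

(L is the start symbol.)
In L → T d d: T is followed by d d, add FIRST(d d) \ {ε} = { 'd' }
In L → T: T is at the end, add FOLLOW(L)

The FOLLOW sets referred to above (computed the same way, to a fixed point):
  FOLLOW(L) = { $ }

Taking the union: FOLLOW(T) = { $, 'd' }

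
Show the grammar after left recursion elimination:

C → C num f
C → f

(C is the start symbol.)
C is directly left-recursive. The standard transformation for
  A → A α₁ | ... | A α_m | β₁ | ... | β_n
is
  A  → β₁ A' | ... | β_n A'
  A' → α₁ A' | ... | α_m A' | ε

C → f becomes C → f C'
C → C num f becomes C' → num f C'
Add C' → ε

Resulting grammar:
C → f C'
C' → num f C'
C' → ε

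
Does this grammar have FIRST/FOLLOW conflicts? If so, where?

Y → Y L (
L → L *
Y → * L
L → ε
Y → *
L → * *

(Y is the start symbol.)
Yes. L → L '*' with FOLLOW(L) on { '*' }; L → '*' '*' with FOLLOW(L) on { '*' }

Nullable non-terminals: L.
FIRST sets used below: FIRST(L) = { '*', ε }

L: nullable alternative(s) L → ε; FOLLOW(L) = { $, '(', '*' }
  L → L *: FIRST \ {ε} = { '*' } — overlaps FOLLOW(L) on { '*' }: CONFLICT
  L → ε: FIRST \ {ε} = { } — this is the only nullable alternative, skip
  L → * *: FIRST \ {ε} = { '*' } — overlaps FOLLOW(L) on { '*' }: CONFLICT

Y has no nullable alternative, so no FIRST/FOLLOW check is needed there.

So the grammar has 2 FIRST/FOLLOW conflicts (marked CONFLICT above).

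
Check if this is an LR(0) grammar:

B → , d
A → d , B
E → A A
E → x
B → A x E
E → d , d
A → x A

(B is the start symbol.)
A grammar is LR(0) if no state in the canonical LR(0) collection has:
  - both a shift item (dot before a terminal) and a complete item (shift-reduce conflict), or
  - two or more complete items (reduce-reduce conflict; the accept item [B' → B .] counts as a complete item here).

Augment with B' → B and build the canonical LR(0) collection (I0 = CLOSURE({[B' → . B]}), then GOTO on every symbol after a dot until no new states appear). It has 18 states:
  I0: { [A → . d , B], [A → . x A], [B → . , d], [B → . A x E], [B' → . B] }  — shift
  I1: { [B → , . d] }  — shift
  I2: { [B → A . x E] }  — shift
  I3: { [B' → B .] }  — accept
  I4: { [A → d . , B] }  — shift
  I5: { [A → . d , B], [A → . x A], [A → x . A] }  — shift
  I6: { [A → x A .] }  — reduce
  I7: { [A → . d , B], [A → . x A], [A → d , . B], [B → . , d], [B → . A x E] }  — shift
  I8: { [A → d , B .] }  — reduce
  I9: { [A → . d , B], [A → . x A], [B → A x . E], [E → . A A], [E → . d , d], [E → . x] }  — shift
  I10: { [A → . d , B], [A → . x A], [E → A . A] }  — shift
  I11: { [B → A x E .] }  — reduce
  I12: { [A → d . , B], [E → d . , d] }  — shift
  I13: { [A → . d , B], [A → . x A], [A → x . A], [E → x .] }  — shift, reduce
  I14: { [A → . d , B], [A → . x A], [A → d , . B], [B → . , d], [B → . A x E], [E → d , . d] }  — shift
  I15: { [A → d . , B], [E → d , d .] }  — shift, reduce
  I16: { [E → A A .] }  — reduce
  I17: { [B → , d .] }  — reduce

Conflict in state I13:
  Shift-reduce conflict between [E → x .] and [A → . d , B]
So the grammar is NOT LR(0).

Answer: No. Shift-reduce conflict between [E → x .] and [A → . d , B]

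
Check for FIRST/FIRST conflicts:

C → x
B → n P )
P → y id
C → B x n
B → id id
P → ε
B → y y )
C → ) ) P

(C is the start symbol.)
No FIRST/FIRST conflicts.

FIRST sets of the non-terminals at (or reachable through a nullable prefix from) the front of some alternative:
  FIRST(B) = { 'id', 'n', 'y' }

Productions for C:
  C → x: FIRST = { 'x' }
  C → B x n: FIRST = { 'id', 'n', 'y' }
  C → ) ) P: FIRST = { ')' }
Productions for B:
  B → n P ): FIRST = { 'n' }
  B → id id: FIRST = { 'id' }
  B → y y ): FIRST = { 'y' }
Productions for P:
  P → y id: FIRST = { 'y' }
  P → ε: FIRST = { ε }

All alternatives of each non-terminal have pairwise disjoint FIRST sets.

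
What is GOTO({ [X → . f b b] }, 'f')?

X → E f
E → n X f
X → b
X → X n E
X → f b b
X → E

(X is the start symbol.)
{ [X → f . b b] }

GOTO(I, 'f') = CLOSURE({ [A → αX.β] : [A → α.Xβ] ∈ I, X = 'f' })

Items with dot before 'f', with the dot advanced:
  [X → . f b b] → [X → f . b b]
Closure adds nothing (no advanced item has the dot before a non-terminal).

GOTO = { [X → f . b b] }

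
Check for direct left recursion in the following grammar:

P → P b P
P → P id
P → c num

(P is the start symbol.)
Yes, P is left-recursive

Direct left recursion occurs when N → N α for some non-terminal N (the right-hand side begins with the left-hand side itself).

P → P b P: LEFT RECURSIVE (starts with P)
P → P id: LEFT RECURSIVE (starts with P)
P → c num: starts with c

The grammar has direct left recursion on: P.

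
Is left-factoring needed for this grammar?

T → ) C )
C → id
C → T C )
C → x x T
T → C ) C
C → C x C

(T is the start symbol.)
Left-factoring is needed when two productions for the same non-terminal
share a common prefix on the right-hand side.

Productions for T:
  T → ) C )
  T → C ) C
Productions for C:
  C → id
  C → T C )
  C → x x T
  C → C x C

No common prefixes found.

Answer: No, left-factoring is not needed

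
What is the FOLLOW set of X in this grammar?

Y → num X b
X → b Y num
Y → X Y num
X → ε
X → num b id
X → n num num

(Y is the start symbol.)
In Y → num X b: X is followed by b, add FIRST(b) \ {ε} = { 'b' }
In Y → X Y num: X is followed by Y num, add FIRST(Y num) \ {ε} = { 'b', 'n', 'num' }

Taking the union: FOLLOW(X) = { 'b', 'n', 'num' }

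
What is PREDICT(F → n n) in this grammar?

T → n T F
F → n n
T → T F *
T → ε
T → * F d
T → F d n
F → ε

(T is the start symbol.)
{ 'n' }

PREDICT(F → n n) = (FIRST(RHS) \ {ε}) ∪ (FOLLOW(F) if ε ∈ FIRST(RHS), i.e. RHS ⇒* ε)
FIRST(n n) = { 'n' }
ε ∉ FIRST(n n), so FOLLOW(F) is not added.
PREDICT(F → n n) = { 'n' }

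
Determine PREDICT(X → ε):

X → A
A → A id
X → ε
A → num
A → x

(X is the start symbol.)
PREDICT(X → ε) = (FIRST(RHS) \ {ε}) ∪ (FOLLOW(X) if ε ∈ FIRST(RHS), i.e. RHS ⇒* ε)
The right-hand side is ε (FIRST(ε) = { ε }), so the predict set is FOLLOW(X) = { $ }
PREDICT(X → ε) = { $ }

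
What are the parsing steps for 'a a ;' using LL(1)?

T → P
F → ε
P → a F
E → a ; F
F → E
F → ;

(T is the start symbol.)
LL(1) parsing maintains a stack (initially the start symbol over $) and the input. At each step: if the stack top is a terminal, match it against the current input token; if it is a non-terminal N, replace it with the RHS of M[N, lookahead] (the unique production whose predict set contains the lookahead).

Stack is shown with the top on the left.

Stack    Input    Action
------------------------
T $      a a ; $  output T → P
P $      a a ; $  output P → a F
a F $    a a ; $  match 'a'
F $      a ; $    output F → E
E $      a ; $    output E → a ; F
a ; F $  a ; $    match 'a'
; F $    ; $      match ';'
F $      $        output F → ε
$        $        accept

The string is accepted.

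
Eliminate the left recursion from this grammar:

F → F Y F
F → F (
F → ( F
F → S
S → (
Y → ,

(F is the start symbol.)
F is directly left-recursive. The standard transformation for
  A → A α₁ | ... | A α_m | β₁ | ... | β_n
is
  A  → β₁ A' | ... | β_n A'
  A' → α₁ A' | ... | α_m A' | ε

F → ( F becomes F → ( F F'
F → S becomes F → S F'
F → F Y F becomes F' → Y F F'
F → F ( becomes F' → ( F'
Add F' → ε

Productions for other non-terminals are unchanged:
  S → (
  Y → ,

Resulting grammar:
F → ( F F'
F → S F'
F' → Y F F'
F' → ( F'
F' → ε
S → (
Y → ,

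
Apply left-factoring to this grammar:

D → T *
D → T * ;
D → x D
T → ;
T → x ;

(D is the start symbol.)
Left-factoring transforms A → αβ₁ | αβ₂ into A → αA' and A' → β₁ | β₂
(α is the longest common prefix among the alternatives). Repeat until
no nonterminal has two alternatives with a common prefix.

Round 1: D has alternatives sharing prefix 'T *'. Introduce D': D → T * D'
  Add: D' → ε
  Add: D' → ;

No remaining common prefixes — done.

Resulting grammar:
D → T * D'
D' → ε
D' → ;
D → x D
T → ;
T → x ;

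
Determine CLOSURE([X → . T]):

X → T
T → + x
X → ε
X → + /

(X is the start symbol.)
{ [T → . + x], [X → . T] }

To compute CLOSURE, for each item [A → α.Bβ] where B is a non-terminal, add [B → .γ] for all productions B → γ; repeat for the newly added items until nothing changes.

Start with: [X → . T]
  [X → . T] has the dot before T: add [T → . + x]
No further items can be added.

CLOSURE = { [T → . + x], [X → . T] }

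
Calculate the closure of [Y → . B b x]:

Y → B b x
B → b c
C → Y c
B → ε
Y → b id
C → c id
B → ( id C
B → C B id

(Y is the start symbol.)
{ [B → . ( id C], [B → . C B id], [B → . b c], [B → .], [C → . Y c], [C → . c id], [Y → . B b x], [Y → . b id] }

Start with: [Y → . B b x]
  [Y → . B b x] has the dot before B: add [B → . b c], [B → .], [B → . ( id C], [B → . C B id]
  [B → . C B id] has the dot before C: add [C → . Y c], [C → . c id]
  [C → . Y c] has the dot before Y: add [Y → . b id]
No further items can be added.

CLOSURE = { [B → . ( id C], [B → . C B id], [B → . b c], [B → .], [C → . Y c], [C → . c id], [Y → . B b x], [Y → . b id] }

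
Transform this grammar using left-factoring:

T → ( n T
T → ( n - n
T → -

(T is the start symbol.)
T → ( n T'
T' → T
T' → - n
T → -

Left-factoring transforms A → αβ₁ | αβ₂ into A → αA' and A' → β₁ | β₂
(α is the longest common prefix among the alternatives). Repeat until
no nonterminal has two alternatives with a common prefix.

Round 1: T has alternatives sharing prefix '( n'. Introduce T': T → ( n T'
  Add: T' → T
  Add: T' → - n

No remaining common prefixes — done.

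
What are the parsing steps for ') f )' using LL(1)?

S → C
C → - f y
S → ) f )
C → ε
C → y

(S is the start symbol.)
Stack is shown with the top on the left.

Stack    Input    Action
------------------------
S $      ) f ) $  output S → ) f )
) f ) $  ) f ) $  match ')'
f ) $    f ) $    match 'f'
) $      ) $      match ')'
$        $        accept

The string is accepted.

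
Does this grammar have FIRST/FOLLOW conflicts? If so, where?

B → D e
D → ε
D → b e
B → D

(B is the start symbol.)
No FIRST/FOLLOW conflicts.

A FIRST/FOLLOW conflict occurs when a non-terminal N has a nullable alternative N → β (β ⇒* ε) and another alternative N → α with FIRST(α) ∩ FOLLOW(N) ≠ ∅: on such a lookahead the parser cannot decide between expanding α and letting N vanish via β.

Nullable non-terminals: B, D.
FIRST sets used below: FIRST(D) = { 'b', ε }

B: nullable alternative(s) B → D; FOLLOW(B) = { $ }
  B → D e: FIRST \ {ε} = { 'b', 'e' } — disjoint from FOLLOW(B)
  B → D: FIRST \ {ε} = { 'b' } — this is the only nullable alternative, skip

D: nullable alternative(s) D → ε; FOLLOW(D) = { $, 'e' }
  D → ε: FIRST \ {ε} = { } — this is the only nullable alternative, skip
  D → b e: FIRST \ {ε} = { 'b' } — disjoint from FOLLOW(D)

No FIRST/FOLLOW conflicts found.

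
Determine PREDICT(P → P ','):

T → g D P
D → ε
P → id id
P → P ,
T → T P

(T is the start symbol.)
{ 'id' }

PREDICT(P → P ',') = (FIRST(RHS) \ {ε}) ∪ (FOLLOW(P) if ε ∈ FIRST(RHS), i.e. RHS ⇒* ε)
FIRST(P) = { 'id' }
FIRST(P ',') = { 'id' }
ε ∉ FIRST(P ','), so FOLLOW(P) is not added.
PREDICT(P → P ',') = { 'id' }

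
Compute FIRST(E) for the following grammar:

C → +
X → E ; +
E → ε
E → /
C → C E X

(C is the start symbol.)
{ '/', ε }

To compute FIRST(E), examine every production with E on the left-hand side, reading each right-hand side left to right until a non-nullable symbol is reached.

From E → ε:
  - ε-production, so ε ∈ FIRST(E)
From E → /:
  - '/' is a terminal: add '/' and stop

Collecting: FIRST(E) = { '/', ε }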